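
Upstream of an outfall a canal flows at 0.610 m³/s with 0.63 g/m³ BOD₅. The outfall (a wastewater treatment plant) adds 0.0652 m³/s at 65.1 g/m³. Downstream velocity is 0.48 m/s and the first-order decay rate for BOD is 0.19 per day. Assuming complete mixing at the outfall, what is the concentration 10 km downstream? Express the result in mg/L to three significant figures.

After complete mixing, C₀ = (0.0652·65.1 + 0.61·0.63) / 0.6752 = 6.855 mg/L.
Travel time t = 1e+04 m / 0.48 m/s = 2.083e+04 s = 0.2411 d.
C = 6.855·exp(−0.19·0.2411) = 6.855·0.9552 = 6.548 mg/L.

6.55 mg/L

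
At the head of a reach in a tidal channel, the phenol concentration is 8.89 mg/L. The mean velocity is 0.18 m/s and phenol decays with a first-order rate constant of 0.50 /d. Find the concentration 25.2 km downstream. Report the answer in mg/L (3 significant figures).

Travel time t = 25.2 km / 0.18 m/s = 2.52e+04/0.18 = 1.4e+05 s = 1.62 d.
First-order decay: C = 8.89·exp(−0.50·1.62) = 8.89·0.4448 = 3.954 mg/L.

3.95 mg/L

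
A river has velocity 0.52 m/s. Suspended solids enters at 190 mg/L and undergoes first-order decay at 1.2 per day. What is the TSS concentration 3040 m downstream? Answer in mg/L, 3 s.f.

Travel time t = 3040 m / 0.52 m/s = 3040/0.52 = 5846 s = 0.06766 d.
First-order decay: C = 190·exp(−1.2·0.06766) = 190·0.922 = 175.2 mg/L.

175 mg/L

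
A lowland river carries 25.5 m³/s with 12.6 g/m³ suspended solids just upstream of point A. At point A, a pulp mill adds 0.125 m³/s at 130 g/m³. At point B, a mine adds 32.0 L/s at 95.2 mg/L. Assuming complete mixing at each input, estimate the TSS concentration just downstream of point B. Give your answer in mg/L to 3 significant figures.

13.3 mg/L

After input A: C = (25.5·12.6 + 0.125·130) / 25.62 = 13.17 mg/L.
32.0 L/s = 0.032 m³/s.
After input B: C = (25.62·13.17 + 0.032·95.2) / 25.66 = 13.27 mg/L.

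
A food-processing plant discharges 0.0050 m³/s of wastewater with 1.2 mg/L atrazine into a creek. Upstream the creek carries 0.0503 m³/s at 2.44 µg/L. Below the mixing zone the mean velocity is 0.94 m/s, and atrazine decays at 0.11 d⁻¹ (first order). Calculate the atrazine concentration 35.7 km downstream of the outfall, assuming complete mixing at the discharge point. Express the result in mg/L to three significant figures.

2.44 µg/L = 0.00244 mg/L.
After complete mixing, C₀ = (0.005·1.2 + 0.0503·0.00244) / 0.0553 = 0.1107 mg/L.
Travel time t = 3.57e+04 m / 0.94 m/s = 3.798e+04 s = 0.4396 d.
C = 0.1107·exp(−0.11·0.4396) = 0.1107·0.9528 = 0.1055 mg/L.

0.105 mg/L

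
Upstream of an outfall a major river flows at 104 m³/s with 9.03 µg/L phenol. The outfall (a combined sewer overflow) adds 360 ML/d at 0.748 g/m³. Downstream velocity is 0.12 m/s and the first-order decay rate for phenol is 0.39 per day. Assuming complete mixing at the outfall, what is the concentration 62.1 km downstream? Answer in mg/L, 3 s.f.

0.00363 mg/L

360 ML/d = 4.167 m³/s.
9.03 µg/L = 0.00903 mg/L.
After complete mixing, C₀ = (4.167·0.748 + 104·0.00903) / 108.2 = 0.0375 mg/L.
Travel time t = 6.21e+04 m / 0.12 m/s = 5.175e+05 s = 5.99 d.
C = 0.0375·exp(−0.39·5.99) = 0.0375·0.09672 = 0.003627 mg/L.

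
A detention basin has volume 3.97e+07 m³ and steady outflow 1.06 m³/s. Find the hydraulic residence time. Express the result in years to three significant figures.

Q = 1.06 m³/s × 3.156e+07 s/yr = 3.345e+07 m³/yr.
Hydraulic residence time τ = V/Q = 3.97e+07/3.345e+07 = 1.187 yr.

1.19 yr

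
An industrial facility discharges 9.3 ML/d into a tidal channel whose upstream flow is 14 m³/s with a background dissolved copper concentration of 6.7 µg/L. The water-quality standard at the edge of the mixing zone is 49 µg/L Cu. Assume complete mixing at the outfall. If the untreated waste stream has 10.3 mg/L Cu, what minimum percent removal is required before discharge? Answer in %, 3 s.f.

9.3 ML/d = 0.1076 m³/s.
6.7 µg/L = 0.0067 mg/L.
49 µg/L = 0.049 mg/L.
Mass balance: 0.049·14.11 = 0.1076·Cₑ + 14·0.0067.
Cₑ = (0.6913 − 0.0938) / 0.1076 = 5.551 mg/L.
Required removal = 1 − 5.551/10.3 = 46.11 %.

46.1 %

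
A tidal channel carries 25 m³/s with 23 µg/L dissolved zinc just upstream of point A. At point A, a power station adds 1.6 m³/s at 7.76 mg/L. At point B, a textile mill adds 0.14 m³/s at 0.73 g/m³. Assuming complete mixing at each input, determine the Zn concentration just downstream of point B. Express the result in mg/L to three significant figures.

0.490 mg/L

23 µg/L = 0.023 mg/L.
After input A: C = (25·0.023 + 1.6·7.76) / 26.6 = 0.4884 mg/L.
After input B: C = (26.6·0.4884 + 0.14·0.73) / 26.74 = 0.4896 mg/L.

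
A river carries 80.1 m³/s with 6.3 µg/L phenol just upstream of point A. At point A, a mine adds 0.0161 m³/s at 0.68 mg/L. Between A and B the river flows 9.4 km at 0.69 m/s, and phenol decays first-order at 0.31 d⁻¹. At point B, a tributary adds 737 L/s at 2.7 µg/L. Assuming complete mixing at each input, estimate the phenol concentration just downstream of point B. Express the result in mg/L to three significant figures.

0.00610 mg/L

6.3 µg/L = 0.0063 mg/L.
After input A: C = (80.1·0.0063 + 0.0161·0.68) / 80.12 = 0.006435 mg/L.
Over the 9.4 km reach to input B (t = 1.362e+04 s = 0.1577 d), decay gives C = 0.006435·exp(−0.31·0.1577) = 0.006128 mg/L.
737 L/s = 0.737 m³/s.
2.7 µg/L = 0.0027 mg/L.
After input B: C = (80.12·0.006128 + 0.737·0.0027) / 80.85 = 0.006097 mg/L.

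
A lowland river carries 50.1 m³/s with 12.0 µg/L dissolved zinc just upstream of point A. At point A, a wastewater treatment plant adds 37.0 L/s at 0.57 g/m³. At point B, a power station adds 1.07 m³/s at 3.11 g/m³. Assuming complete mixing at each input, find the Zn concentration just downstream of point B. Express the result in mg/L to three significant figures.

0.0771 mg/L

12.0 µg/L = 0.012 mg/L.
37.0 L/s = 0.037 m³/s.
After input A: C = (50.1·0.012 + 0.037·0.57) / 50.14 = 0.01241 mg/L.
After input B: C = (50.14·0.01241 + 1.07·3.11) / 51.21 = 0.07714 mg/L.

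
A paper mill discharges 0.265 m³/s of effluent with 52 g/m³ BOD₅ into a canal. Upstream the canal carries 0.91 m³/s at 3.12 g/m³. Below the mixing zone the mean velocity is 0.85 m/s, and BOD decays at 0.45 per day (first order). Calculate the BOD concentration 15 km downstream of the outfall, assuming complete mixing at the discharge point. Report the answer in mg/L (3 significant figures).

After complete mixing, C₀ = (0.265·52 + 0.91·3.12) / 1.175 = 14.14 mg/L.
Travel time t = 1.5e+04 m / 0.85 m/s = 1.765e+04 s = 0.2042 d.
C = 14.14·exp(−0.45·0.2042) = 14.14·0.9122 = 12.9 mg/L.

12.9 mg/L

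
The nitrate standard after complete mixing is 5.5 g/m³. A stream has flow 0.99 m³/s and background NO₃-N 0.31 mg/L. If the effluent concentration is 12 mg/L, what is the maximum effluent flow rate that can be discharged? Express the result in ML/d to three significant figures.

68.3 ML/d

Mass balance at complete mixing: C_std·(Q_w + Q_r) = Q_w·C_e + Q_r·C_b.
Rearranging, Q_w = Q_r·(C_std − C_b)/(C_e − C_std) = 0.99·(5.5 − 0.31) / (12 − 5.5) = 0.7905 m³/s.
= 68.3 ML/d.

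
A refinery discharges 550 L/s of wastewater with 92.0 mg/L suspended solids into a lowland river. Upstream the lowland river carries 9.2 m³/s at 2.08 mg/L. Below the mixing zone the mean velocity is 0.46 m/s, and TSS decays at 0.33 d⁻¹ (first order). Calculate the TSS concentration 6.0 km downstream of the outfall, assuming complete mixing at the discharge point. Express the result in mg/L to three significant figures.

550 L/s = 0.55 m³/s.
After complete mixing, C₀ = (0.55·92 + 9.2·2.08) / 9.75 = 7.152 mg/L.
Travel time t = 6000 m / 0.46 m/s = 1.304e+04 s = 0.151 d.
C = 7.152·exp(−0.33·0.151) = 7.152·0.9514 = 6.805 mg/L.

6.80 mg/L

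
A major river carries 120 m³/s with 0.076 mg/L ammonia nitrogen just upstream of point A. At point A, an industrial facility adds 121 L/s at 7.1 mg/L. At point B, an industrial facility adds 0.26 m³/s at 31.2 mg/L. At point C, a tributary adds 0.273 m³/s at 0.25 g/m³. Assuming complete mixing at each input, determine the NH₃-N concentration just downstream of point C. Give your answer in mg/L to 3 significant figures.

121 L/s = 0.121 m³/s.
After input A: C = (120·0.076 + 0.121·7.1) / 120.1 = 0.08308 mg/L.
After input B: C = (120.1·0.08308 + 0.26·31.2) / 120.4 = 0.1503 mg/L.
After input C: C = (120.4·0.1503 + 0.273·0.25) / 120.7 = 0.1505 mg/L.

0.151 mg/L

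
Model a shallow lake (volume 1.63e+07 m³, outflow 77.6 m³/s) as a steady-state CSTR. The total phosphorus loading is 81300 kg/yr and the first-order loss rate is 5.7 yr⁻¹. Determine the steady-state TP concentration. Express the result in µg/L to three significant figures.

Outflow Q = 77.6 m³/s × 3.156e+07 s/yr = 2.449e+09 m³/yr.
Steady-state CSTR mass balance: W = Q·C + k·V·C, so C = W/(Q + kV).
Q + kV = 2.449e+09 + 5.7·1.63e+07 = 2.542e+09 m³/yr.
C = 81300/2.542e+09 = 3.199e-05 kg/m³ = 0.03199 mg/L = 31.99 µg/L.

32.0 µg/L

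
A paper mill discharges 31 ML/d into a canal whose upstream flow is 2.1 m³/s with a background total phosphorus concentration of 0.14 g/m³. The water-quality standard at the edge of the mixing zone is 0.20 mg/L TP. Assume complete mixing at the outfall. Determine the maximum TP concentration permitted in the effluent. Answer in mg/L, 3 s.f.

0.551 mg/L

31 ML/d = 0.3588 m³/s.
Mass balance: 0.2·2.459 = 0.3588·Cₑ + 2.1·0.14.
Cₑ = (0.4918 − 0.294) / 0.3588 = 0.5512 mg/L.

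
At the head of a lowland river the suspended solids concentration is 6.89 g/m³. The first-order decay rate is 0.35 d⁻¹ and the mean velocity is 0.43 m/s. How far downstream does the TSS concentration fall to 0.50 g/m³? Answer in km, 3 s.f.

From C = C₀·e^(−kt), t = ln(C₀/C)/k = ln(6.89/0.50)/0.35 = 2.623/0.35 = 7.495 d.
Distance = v·t = 0.43 m/s × 6.476e+05 s = 2.785e+05 m = 278.5 km.

278 km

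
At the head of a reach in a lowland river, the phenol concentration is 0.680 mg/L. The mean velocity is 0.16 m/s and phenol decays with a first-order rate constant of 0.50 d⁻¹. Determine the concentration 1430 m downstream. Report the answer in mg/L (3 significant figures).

Travel time t = 1430 m / 0.16 m/s = 1430/0.16 = 8938 s = 0.1034 d.
First-order decay: C = 0.680·exp(−0.50·0.1034) = 0.680·0.9496 = 0.6457 mg/L.

0.646 mg/L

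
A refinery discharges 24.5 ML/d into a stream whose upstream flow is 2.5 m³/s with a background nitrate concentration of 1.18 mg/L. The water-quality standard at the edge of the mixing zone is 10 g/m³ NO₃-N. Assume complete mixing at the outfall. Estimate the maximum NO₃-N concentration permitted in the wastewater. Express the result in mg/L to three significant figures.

87.8 mg/L

24.5 ML/d = 0.2836 m³/s.
Mass balance: 10·2.784 = 0.2836·Cₑ + 2.5·1.18.
Cₑ = (27.84 − 2.95) / 0.2836 = 87.76 mg/L.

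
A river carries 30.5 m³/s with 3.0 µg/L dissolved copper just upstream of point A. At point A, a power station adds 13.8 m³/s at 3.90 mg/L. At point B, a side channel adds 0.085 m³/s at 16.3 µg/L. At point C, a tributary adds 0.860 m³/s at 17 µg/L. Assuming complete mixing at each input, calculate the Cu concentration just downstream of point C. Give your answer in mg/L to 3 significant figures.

1.19 mg/L

3.0 µg/L = 0.003 mg/L.
After input A: C = (30.5·0.003 + 13.8·3.9) / 44.3 = 1.217 mg/L.
16.3 µg/L = 0.0163 mg/L.
After input B: C = (44.3·1.217 + 0.085·0.0163) / 44.38 = 1.215 mg/L.
17 µg/L = 0.017 mg/L.
After input C: C = (44.38·1.215 + 0.86·0.017) / 45.24 = 1.192 mg/L.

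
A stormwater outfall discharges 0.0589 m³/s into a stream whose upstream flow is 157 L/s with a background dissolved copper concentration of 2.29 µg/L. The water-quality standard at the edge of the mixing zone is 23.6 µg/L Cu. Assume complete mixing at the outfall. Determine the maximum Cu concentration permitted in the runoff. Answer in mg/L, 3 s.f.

157 L/s = 0.157 m³/s.
2.29 µg/L = 0.00229 mg/L.
23.6 µg/L = 0.0236 mg/L.
Mass balance: 0.0236·0.2159 = 0.0589·Cₑ + 0.157·0.00229.
Cₑ = (0.005095 − 0.0003595) / 0.0589 = 0.0804 mg/L.

0.0804 mg/L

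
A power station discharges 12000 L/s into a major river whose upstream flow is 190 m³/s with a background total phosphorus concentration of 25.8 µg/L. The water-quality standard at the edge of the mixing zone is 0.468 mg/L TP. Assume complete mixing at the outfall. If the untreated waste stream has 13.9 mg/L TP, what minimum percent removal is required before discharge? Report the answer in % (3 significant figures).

46.3 %

12000 L/s = 12 m³/s.
25.8 µg/L = 0.0258 mg/L.
Mass balance: 0.468·202 = 12·Cₑ + 190·0.0258.
Cₑ = (94.54 − 4.902) / 12 = 7.47 mg/L.
Required removal = 1 − 7.47/13.9 = 46.26 %.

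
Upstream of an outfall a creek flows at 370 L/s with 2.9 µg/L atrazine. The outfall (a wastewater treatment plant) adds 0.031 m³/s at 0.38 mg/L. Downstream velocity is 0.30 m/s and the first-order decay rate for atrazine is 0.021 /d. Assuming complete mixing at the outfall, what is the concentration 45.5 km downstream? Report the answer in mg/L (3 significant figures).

0.0309 mg/L

370 L/s = 0.37 m³/s.
2.9 µg/L = 0.0029 mg/L.
After complete mixing, C₀ = (0.031·0.38 + 0.37·0.0029) / 0.401 = 0.03205 mg/L.
Travel time t = 4.55e+04 m / 0.30 m/s = 1.517e+05 s = 1.755 d.
C = 0.03205·exp(−0.021·1.755) = 0.03205·0.9638 = 0.03089 mg/L.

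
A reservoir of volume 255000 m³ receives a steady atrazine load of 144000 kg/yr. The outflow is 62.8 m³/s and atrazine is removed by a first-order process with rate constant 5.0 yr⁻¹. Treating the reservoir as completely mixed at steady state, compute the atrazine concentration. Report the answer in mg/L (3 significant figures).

0.0726 mg/L

Outflow Q = 62.8 m³/s × 3.156e+07 s/yr = 1.982e+09 m³/yr.
Steady-state CSTR mass balance: W = Q·C + k·V·C, so C = W/(Q + kV).
Q + kV = 1.982e+09 + 5.0·255000 = 1.983e+09 m³/yr.
C = 144000/1.983e+09 = 7.261e-05 kg/m³ = 0.07261 mg/L.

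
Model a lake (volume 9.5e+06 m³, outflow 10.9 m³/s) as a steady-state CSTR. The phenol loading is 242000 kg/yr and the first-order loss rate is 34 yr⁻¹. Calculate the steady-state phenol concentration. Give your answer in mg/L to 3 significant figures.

0.363 mg/L

Outflow Q = 10.9 m³/s × 3.156e+07 s/yr = 3.44e+08 m³/yr.
Steady-state CSTR mass balance: W = Q·C + k·V·C, so C = W/(Q + kV).
Q + kV = 3.44e+08 + 34·9.5e+06 = 6.67e+08 m³/yr.
C = 242000/6.67e+08 = 0.0003628 kg/m³ = 0.3628 mg/L.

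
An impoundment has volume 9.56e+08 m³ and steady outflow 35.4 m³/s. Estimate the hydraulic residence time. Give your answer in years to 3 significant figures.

Q = 35.4 m³/s × 3.156e+07 s/yr = 1.117e+09 m³/yr.
Hydraulic residence time τ = V/Q = 9.56e+08/1.117e+09 = 0.8558 yr.

0.856 yr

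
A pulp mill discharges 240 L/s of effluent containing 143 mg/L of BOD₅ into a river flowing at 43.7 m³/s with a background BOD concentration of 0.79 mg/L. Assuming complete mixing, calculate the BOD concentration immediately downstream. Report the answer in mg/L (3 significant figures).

1.57 mg/L

240 L/s = 0.24 m³/s.
Conservation of mass across the mixing zone: C = (0.24·143 + 43.7·0.79) / (0.24 + 43.7) = 68.84/43.94 = 1.567 mg/L.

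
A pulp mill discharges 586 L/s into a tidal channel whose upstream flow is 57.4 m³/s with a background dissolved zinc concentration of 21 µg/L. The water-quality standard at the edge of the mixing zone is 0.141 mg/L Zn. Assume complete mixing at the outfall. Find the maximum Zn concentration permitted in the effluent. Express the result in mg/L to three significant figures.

586 L/s = 0.586 m³/s.
21 µg/L = 0.021 mg/L.
Mass balance: 0.141·57.99 = 0.586·Cₑ + 57.4·0.021.
Cₑ = (8.176 − 1.205) / 0.586 = 11.9 mg/L.

11.9 mg/L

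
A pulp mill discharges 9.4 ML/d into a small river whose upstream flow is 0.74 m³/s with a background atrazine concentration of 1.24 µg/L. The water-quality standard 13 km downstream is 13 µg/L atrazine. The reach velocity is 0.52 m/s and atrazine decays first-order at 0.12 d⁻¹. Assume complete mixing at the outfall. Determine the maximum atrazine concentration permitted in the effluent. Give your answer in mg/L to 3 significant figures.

0.0966 mg/L

9.4 ML/d = 0.1088 m³/s.
1.24 µg/L = 0.00124 mg/L.
13 µg/L = 0.013 mg/L.
Travel time to the compliance point: t = 1.3e+04/0.52 = 2.5e+04 s = 0.2894 d; decay factor exp(−0.12·0.2894) = 0.9659.
So the concentration just after mixing may be at most 0.013/0.9659 = 0.01346 mg/L.
Mass balance: 0.01346·0.8488 = 0.1088·Cₑ + 0.74·0.00124.
Cₑ = (0.01142 − 0.0009176) / 0.1088 = 0.09657 mg/L.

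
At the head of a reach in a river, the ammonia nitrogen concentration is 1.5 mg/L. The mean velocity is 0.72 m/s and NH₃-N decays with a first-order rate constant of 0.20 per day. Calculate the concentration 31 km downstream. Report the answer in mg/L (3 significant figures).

1.36 mg/L

Travel time t = 31 km / 0.72 m/s = 3.1e+04/0.72 = 4.306e+04 s = 0.4983 d.
First-order decay: C = 1.5·exp(−0.20·0.4983) = 1.5·0.9051 = 1.358 mg/L.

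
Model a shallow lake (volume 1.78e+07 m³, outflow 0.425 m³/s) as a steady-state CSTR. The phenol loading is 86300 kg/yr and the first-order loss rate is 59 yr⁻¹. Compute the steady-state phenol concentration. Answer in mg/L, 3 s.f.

0.0811 mg/L

Outflow Q = 0.425 m³/s × 3.156e+07 s/yr = 1.341e+07 m³/yr.
Steady-state CSTR mass balance: W = Q·C + k·V·C, so C = W/(Q + kV).
Q + kV = 1.341e+07 + 59·1.78e+07 = 1.064e+09 m³/yr.
C = 86300/1.064e+09 = 8.114e-05 kg/m³ = 0.08114 mg/L.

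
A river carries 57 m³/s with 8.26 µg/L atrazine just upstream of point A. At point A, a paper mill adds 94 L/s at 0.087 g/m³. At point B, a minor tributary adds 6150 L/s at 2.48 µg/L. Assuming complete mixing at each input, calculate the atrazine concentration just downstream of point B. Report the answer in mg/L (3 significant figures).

0.00781 mg/L

8.26 µg/L = 0.00826 mg/L.
94 L/s = 0.094 m³/s.
After input A: C = (57·0.00826 + 0.094·0.087) / 57.09 = 0.00839 mg/L.
6150 L/s = 6.15 m³/s.
2.48 µg/L = 0.00248 mg/L.
After input B: C = (57.09·0.00839 + 6.15·0.00248) / 63.24 = 0.007815 mg/L.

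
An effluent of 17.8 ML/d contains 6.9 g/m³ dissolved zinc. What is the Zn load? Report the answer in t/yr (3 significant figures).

17.8 ML/d = 0.206 m³/s.
Mass flux = Q·C = 0.206 m³/s × 6.9 g/m³ = 1.422 g/s.
= 1.422 g/s × 31.56 = 44.86 t/yr.

44.9 t/yr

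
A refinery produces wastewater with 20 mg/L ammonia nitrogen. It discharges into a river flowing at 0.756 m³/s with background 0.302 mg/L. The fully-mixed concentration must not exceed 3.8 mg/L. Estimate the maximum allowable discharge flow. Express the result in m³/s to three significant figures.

0.163 m³/s

Mass balance at complete mixing: C_std·(Q_w + Q_r) = Q_w·C_e + Q_r·C_b.
Rearranging, Q_w = Q_r·(C_std − C_b)/(C_e − C_std) = 0.756·(3.8 − 0.302) / (20 − 3.8) = 0.1632 m³/s.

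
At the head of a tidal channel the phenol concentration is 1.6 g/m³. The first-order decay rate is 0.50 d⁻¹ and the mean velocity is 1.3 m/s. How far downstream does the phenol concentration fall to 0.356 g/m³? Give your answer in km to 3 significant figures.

From C = C₀·e^(−kt), t = ln(C₀/C)/k = ln(1.6/0.356)/0.50 = 1.503/0.50 = 3.006 d.
Distance = v·t = 1.3 m/s × 2.597e+05 s = 3.376e+05 m = 337.6 km.

338 km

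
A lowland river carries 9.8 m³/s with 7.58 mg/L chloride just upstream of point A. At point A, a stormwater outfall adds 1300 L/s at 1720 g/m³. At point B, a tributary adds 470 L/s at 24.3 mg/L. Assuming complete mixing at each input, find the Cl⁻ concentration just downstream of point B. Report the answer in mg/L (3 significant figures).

1300 L/s = 1.3 m³/s.
After input A: C = (9.8·7.58 + 1.3·1720) / 11.1 = 208.1 mg/L.
470 L/s = 0.47 m³/s.
After input B: C = (11.1·208.1 + 0.47·24.3) / 11.57 = 200.7 mg/L.

201 mg/L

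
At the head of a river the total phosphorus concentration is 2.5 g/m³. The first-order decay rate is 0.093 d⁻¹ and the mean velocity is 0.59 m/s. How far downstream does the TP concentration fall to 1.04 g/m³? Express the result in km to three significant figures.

481 km

From C = C₀·e^(−kt), t = ln(C₀/C)/k = ln(2.5/1.04)/0.093 = 0.8771/0.093 = 9.431 d.
Distance = v·t = 0.59 m/s × 8.148e+05 s = 4.807e+05 m = 480.7 km.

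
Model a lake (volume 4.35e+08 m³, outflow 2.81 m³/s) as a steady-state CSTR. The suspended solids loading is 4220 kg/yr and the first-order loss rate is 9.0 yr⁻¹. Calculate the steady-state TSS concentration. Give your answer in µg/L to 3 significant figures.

1.05 µg/L

Outflow Q = 2.81 m³/s × 3.156e+07 s/yr = 8.868e+07 m³/yr.
Steady-state CSTR mass balance: W = Q·C + k·V·C, so C = W/(Q + kV).
Q + kV = 8.868e+07 + 9.0·4.35e+08 = 4.004e+09 m³/yr.
C = 4220/4.004e+09 = 1.054e-06 kg/m³ = 0.001054 mg/L = 1.054 µg/L.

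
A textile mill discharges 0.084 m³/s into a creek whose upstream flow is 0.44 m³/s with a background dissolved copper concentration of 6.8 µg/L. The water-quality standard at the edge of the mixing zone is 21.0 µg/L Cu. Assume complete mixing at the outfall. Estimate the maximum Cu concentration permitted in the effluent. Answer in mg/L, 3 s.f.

6.8 µg/L = 0.0068 mg/L.
21.0 µg/L = 0.021 mg/L.
Mass balance: 0.021·0.524 = 0.084·Cₑ + 0.44·0.0068.
Cₑ = (0.011 − 0.002992) / 0.084 = 0.09538 mg/L.

0.0954 mg/L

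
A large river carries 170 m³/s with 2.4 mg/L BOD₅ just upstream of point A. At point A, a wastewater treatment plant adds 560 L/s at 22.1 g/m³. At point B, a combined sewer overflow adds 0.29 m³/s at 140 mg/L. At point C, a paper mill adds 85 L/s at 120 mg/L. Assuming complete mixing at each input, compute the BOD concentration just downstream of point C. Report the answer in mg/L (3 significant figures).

560 L/s = 0.56 m³/s.
After input A: C = (170·2.4 + 0.56·22.1) / 170.6 = 2.465 mg/L.
After input B: C = (170.6·2.465 + 0.29·140) / 170.8 = 2.698 mg/L.
85 L/s = 0.085 m³/s.
After input C: C = (170.8·2.698 + 0.085·120) / 170.9 = 2.756 mg/L.

2.76 mg/L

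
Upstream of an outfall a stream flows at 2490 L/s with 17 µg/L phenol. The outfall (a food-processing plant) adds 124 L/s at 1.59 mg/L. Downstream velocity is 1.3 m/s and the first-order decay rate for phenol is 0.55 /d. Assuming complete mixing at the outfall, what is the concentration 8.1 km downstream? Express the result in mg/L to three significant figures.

0.0881 mg/L

124 L/s = 0.124 m³/s.
2490 L/s = 2.49 m³/s.
17 µg/L = 0.017 mg/L.
After complete mixing, C₀ = (0.124·1.59 + 2.49·0.017) / 2.614 = 0.09162 mg/L.
Travel time t = 8100 m / 1.3 m/s = 6231 s = 0.07212 d.
C = 0.09162·exp(−0.55·0.07212) = 0.09162·0.9611 = 0.08806 mg/L.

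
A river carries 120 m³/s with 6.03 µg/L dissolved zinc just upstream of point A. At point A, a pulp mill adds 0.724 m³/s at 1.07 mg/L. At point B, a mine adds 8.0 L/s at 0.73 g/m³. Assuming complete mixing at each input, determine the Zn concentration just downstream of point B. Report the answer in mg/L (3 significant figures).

6.03 µg/L = 0.00603 mg/L.
After input A: C = (120·0.00603 + 0.724·1.07) / 120.7 = 0.01241 mg/L.
8.0 L/s = 0.008 m³/s.
After input B: C = (120.7·0.01241 + 0.008·0.73) / 120.7 = 0.01246 mg/L.

0.0125 mg/L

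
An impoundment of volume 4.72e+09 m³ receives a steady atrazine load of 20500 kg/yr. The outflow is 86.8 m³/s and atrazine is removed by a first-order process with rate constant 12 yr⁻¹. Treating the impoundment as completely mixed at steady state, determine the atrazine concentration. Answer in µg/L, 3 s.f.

Outflow Q = 86.8 m³/s × 3.156e+07 s/yr = 2.739e+09 m³/yr.
Steady-state CSTR mass balance: W = Q·C + k·V·C, so C = W/(Q + kV).
Q + kV = 2.739e+09 + 12·4.72e+09 = 5.938e+10 m³/yr.
C = 20500/5.938e+10 = 3.452e-07 kg/m³ = 0.0003452 mg/L = 0.3452 µg/L.

0.345 µg/L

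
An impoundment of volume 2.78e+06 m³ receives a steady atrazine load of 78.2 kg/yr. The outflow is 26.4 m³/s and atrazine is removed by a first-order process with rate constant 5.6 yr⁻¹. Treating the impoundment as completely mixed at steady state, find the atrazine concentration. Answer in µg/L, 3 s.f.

Outflow Q = 26.4 m³/s × 3.156e+07 s/yr = 8.331e+08 m³/yr.
Steady-state CSTR mass balance: W = Q·C + k·V·C, so C = W/(Q + kV).
Q + kV = 8.331e+08 + 5.6·2.78e+06 = 8.487e+08 m³/yr.
C = 78.2/8.487e+08 = 9.214e-08 kg/m³ = 9.214e-05 mg/L = 0.09214 µg/L.

0.0921 µg/L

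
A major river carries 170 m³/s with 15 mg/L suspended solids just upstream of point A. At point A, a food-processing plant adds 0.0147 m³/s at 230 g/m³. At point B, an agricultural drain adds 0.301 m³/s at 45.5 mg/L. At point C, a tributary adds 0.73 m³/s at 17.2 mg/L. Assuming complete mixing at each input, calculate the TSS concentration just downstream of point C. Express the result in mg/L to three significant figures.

After input A: C = (170·15 + 0.0147·230) / 170 = 15.02 mg/L.
After input B: C = (170·15.02 + 0.301·45.5) / 170.3 = 15.07 mg/L.
After input C: C = (170.3·15.07 + 0.73·17.2) / 171 = 15.08 mg/L.

15.1 mg/L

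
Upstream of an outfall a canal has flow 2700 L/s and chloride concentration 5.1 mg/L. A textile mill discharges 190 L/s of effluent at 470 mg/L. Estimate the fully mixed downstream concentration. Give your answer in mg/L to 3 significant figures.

190 L/s = 0.19 m³/s.
2700 L/s = 2.7 m³/s.
Flow-weighted mixing gives C = (0.19·470 + 2.7·5.1) / (0.19 + 2.7) = 103.1/2.89 = 35.66 mg/L.

35.7 mg/L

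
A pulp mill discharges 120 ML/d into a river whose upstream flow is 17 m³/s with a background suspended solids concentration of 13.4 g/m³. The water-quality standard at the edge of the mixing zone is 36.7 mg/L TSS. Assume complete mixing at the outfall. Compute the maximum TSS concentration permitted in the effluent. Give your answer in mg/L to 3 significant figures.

322 mg/L

120 ML/d = 1.389 m³/s.
Mass balance: 36.7·18.39 = 1.389·Cₑ + 17·13.4.
Cₑ = (674.9 − 227.8) / 1.389 = 321.9 mg/L.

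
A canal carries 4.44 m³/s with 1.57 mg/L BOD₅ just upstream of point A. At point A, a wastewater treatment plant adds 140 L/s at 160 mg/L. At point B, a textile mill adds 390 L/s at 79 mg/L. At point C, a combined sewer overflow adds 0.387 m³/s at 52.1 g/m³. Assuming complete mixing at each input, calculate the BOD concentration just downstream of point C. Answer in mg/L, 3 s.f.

140 L/s = 0.14 m³/s.
After input A: C = (4.44·1.57 + 0.14·160) / 4.58 = 6.413 mg/L.
390 L/s = 0.39 m³/s.
After input B: C = (4.58·6.413 + 0.39·79) / 4.97 = 12.11 mg/L.
After input C: C = (4.97·12.11 + 0.387·52.1) / 5.357 = 15 mg/L.

15.0 mg/L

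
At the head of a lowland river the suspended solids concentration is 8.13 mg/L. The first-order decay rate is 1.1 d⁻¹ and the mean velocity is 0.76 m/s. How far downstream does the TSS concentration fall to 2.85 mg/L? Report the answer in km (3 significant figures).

62.6 km

From C = C₀·e^(−kt), t = ln(C₀/C)/k = ln(8.13/2.85)/1.1 = 1.048/1.1 = 0.9529 d.
Distance = v·t = 0.76 m/s × 8.233e+04 s = 6.257e+04 m = 62.57 km.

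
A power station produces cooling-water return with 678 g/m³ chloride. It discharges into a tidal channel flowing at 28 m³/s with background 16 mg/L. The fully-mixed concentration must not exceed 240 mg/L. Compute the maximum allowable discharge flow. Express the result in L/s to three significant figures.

14300 L/s

Mass balance at complete mixing: C_std·(Q_w + Q_r) = Q_w·C_e + Q_r·C_b.
Rearranging, Q_w = Q_r·(C_std − C_b)/(C_e − C_std) = 28·(240 − 16) / (678 − 240) = 14.32 m³/s.
= 1.432e+04 L/s.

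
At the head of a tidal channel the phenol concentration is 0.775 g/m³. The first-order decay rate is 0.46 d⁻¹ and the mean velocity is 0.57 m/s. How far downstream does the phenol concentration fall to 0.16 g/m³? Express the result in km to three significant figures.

From C = C₀·e^(−kt), t = ln(C₀/C)/k = ln(0.775/0.16)/0.46 = 1.578/0.46 = 3.43 d.
Distance = v·t = 0.57 m/s × 2.963e+05 s = 1.689e+05 m = 168.9 km.

169 km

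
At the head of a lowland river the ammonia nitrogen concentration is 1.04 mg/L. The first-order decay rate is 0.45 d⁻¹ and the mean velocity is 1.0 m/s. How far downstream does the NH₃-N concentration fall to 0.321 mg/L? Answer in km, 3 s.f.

From C = C₀·e^(−kt), t = ln(C₀/C)/k = ln(1.04/0.321)/0.45 = 1.176/0.45 = 2.612 d.
Distance = v·t = 1.0 m/s × 2.257e+05 s = 2.257e+05 m = 225.7 km.

226 km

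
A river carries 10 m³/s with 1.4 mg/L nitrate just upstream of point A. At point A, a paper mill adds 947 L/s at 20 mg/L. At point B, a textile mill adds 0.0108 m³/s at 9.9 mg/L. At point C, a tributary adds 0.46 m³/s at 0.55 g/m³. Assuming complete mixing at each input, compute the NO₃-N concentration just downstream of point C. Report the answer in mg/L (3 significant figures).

2.92 mg/L

947 L/s = 0.947 m³/s.
After input A: C = (10·1.4 + 0.947·20) / 10.95 = 3.009 mg/L.
After input B: C = (10.95·3.009 + 0.0108·9.9) / 10.96 = 3.016 mg/L.
After input C: C = (10.96·3.016 + 0.46·0.55) / 11.42 = 2.916 mg/L.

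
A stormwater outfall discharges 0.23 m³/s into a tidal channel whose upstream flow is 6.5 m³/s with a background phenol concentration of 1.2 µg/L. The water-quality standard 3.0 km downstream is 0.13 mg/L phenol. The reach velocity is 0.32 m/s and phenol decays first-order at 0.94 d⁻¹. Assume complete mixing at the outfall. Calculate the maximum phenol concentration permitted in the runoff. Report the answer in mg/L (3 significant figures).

1.2 µg/L = 0.0012 mg/L.
Travel time to the compliance point: t = 3000/0.32 = 9375 s = 0.1085 d; decay factor exp(−0.94·0.1085) = 0.903.
So the concentration just after mixing may be at most 0.13/0.903 = 0.144 mg/L.
Mass balance: 0.144·6.73 = 0.23·Cₑ + 6.5·0.0012.
Cₑ = (0.9688 − 0.0078) / 0.23 = 4.178 mg/L.

4.18 mg/L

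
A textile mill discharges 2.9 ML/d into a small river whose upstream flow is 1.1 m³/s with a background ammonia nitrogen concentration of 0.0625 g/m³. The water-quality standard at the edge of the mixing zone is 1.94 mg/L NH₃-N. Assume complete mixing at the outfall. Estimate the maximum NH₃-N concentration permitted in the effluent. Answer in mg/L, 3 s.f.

63.5 mg/L

2.9 ML/d = 0.03356 m³/s.
Mass balance: 1.94·1.134 = 0.03356·Cₑ + 1.1·0.0625.
Cₑ = (2.199 − 0.06875) / 0.03356 = 63.47 mg/L.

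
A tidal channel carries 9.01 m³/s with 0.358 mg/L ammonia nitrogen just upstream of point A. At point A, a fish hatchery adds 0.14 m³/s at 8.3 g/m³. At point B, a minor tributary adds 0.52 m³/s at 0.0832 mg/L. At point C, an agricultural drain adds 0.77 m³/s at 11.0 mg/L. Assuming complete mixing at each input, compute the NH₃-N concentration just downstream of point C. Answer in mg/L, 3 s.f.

After input A: C = (9.01·0.358 + 0.14·8.3) / 9.15 = 0.4795 mg/L.
After input B: C = (9.15·0.4795 + 0.52·0.0832) / 9.67 = 0.4582 mg/L.
After input C: C = (9.67·0.4582 + 0.77·11) / 10.44 = 1.236 mg/L.

1.24 mg/L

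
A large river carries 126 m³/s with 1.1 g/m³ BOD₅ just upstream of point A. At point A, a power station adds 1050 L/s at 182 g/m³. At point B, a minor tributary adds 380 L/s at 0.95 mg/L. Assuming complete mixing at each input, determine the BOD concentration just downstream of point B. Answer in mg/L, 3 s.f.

1050 L/s = 1.05 m³/s.
After input A: C = (126·1.1 + 1.05·182) / 127 = 2.595 mg/L.
380 L/s = 0.38 m³/s.
After input B: C = (127·2.595 + 0.38·0.95) / 127.4 = 2.59 mg/L.

2.59 mg/L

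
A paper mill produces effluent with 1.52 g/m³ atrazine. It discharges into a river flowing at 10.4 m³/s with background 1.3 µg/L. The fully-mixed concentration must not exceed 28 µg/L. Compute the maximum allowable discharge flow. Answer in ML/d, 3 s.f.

1.3 µg/L = 0.0013 mg/L.
28 µg/L = 0.028 mg/L.
Mass balance at complete mixing: C_std·(Q_w + Q_r) = Q_w·C_e + Q_r·C_b.
Rearranging, Q_w = Q_r·(C_std − C_b)/(C_e − C_std) = 10.4·(0.028 − 0.0013) / (1.52 − 0.028) = 0.1861 m³/s.
= 16.08 ML/d.

16.1 ML/d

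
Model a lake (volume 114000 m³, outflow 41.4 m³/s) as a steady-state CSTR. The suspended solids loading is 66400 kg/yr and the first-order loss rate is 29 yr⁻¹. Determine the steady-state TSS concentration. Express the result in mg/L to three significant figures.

0.0507 mg/L

Outflow Q = 41.4 m³/s × 3.156e+07 s/yr = 1.306e+09 m³/yr.
Steady-state CSTR mass balance: W = Q·C + k·V·C, so C = W/(Q + kV).
Q + kV = 1.306e+09 + 29·114000 = 1.31e+09 m³/yr.
C = 66400/1.31e+09 = 5.07e-05 kg/m³ = 0.0507 mg/L.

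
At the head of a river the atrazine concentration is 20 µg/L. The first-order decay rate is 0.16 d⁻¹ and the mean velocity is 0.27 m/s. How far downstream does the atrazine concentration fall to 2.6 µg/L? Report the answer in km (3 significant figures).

297 km

From C = C₀·e^(−kt), t = ln(C₀/C)/k = ln(20/2.6)/0.16 = 2.04/0.16 = 12.75 d.
Distance = v·t = 0.27 m/s × 1.102e+06 s = 2.975e+05 m = 297.5 km.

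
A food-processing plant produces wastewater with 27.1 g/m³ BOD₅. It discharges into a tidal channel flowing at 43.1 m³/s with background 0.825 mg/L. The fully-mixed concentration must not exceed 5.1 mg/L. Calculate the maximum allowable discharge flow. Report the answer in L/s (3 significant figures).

8380 L/s

Mass balance at complete mixing: C_std·(Q_w + Q_r) = Q_w·C_e + Q_r·C_b.
Rearranging, Q_w = Q_r·(C_std − C_b)/(C_e − C_std) = 43.1·(5.1 − 0.825) / (27.1 − 5.1) = 8.375 m³/s.
= 8375 L/s.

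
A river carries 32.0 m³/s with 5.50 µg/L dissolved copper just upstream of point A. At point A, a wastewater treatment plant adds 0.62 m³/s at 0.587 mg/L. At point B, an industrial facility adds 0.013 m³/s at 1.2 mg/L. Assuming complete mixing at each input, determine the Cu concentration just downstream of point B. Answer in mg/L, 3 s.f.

5.50 µg/L = 0.0055 mg/L.
After input A: C = (32·0.0055 + 0.62·0.587) / 32.62 = 0.01655 mg/L.
After input B: C = (32.62·0.01655 + 0.013·1.2) / 32.63 = 0.01702 mg/L.

0.0170 mg/L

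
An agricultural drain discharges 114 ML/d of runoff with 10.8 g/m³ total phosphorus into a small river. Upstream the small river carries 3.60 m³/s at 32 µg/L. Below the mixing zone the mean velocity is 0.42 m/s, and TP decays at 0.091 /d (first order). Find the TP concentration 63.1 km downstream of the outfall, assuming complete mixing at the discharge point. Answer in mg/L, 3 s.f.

114 ML/d = 1.319 m³/s.
32 µg/L = 0.032 mg/L.
After complete mixing, C₀ = (1.319·10.8 + 3.6·0.032) / 4.919 = 2.92 mg/L.
Travel time t = 6.31e+04 m / 0.42 m/s = 1.502e+05 s = 1.739 d.
C = 2.92·exp(−0.091·1.739) = 2.92·0.8536 = 2.493 mg/L.

2.49 mg/L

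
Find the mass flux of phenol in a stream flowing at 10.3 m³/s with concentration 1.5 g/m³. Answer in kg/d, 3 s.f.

Mass flux = Q·C = 10.3 m³/s × 1.5 g/m³ = 15.45 g/s.
= 15.45 g/s × 86.4 = 1335 kg/d.

1330 kg/d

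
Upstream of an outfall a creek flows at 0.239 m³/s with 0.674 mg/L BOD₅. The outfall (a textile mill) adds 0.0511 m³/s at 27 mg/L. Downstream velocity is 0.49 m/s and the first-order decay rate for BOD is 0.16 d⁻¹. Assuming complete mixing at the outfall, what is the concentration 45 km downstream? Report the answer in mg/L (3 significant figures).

After complete mixing, C₀ = (0.0511·27 + 0.239·0.674) / 0.2901 = 5.311 mg/L.
Travel time t = 4.5e+04 m / 0.49 m/s = 9.184e+04 s = 1.063 d.
C = 5.311·exp(−0.16·1.063) = 5.311·0.8436 = 4.481 mg/L.

4.48 mg/L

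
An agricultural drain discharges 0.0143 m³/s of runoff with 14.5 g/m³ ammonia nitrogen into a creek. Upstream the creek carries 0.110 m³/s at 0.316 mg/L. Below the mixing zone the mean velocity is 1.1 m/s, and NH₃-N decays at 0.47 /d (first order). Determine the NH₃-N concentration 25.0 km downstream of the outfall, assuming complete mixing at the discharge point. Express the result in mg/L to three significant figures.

After complete mixing, C₀ = (0.0143·14.5 + 0.11·0.316) / 0.1243 = 1.948 mg/L.
Travel time t = 2.5e+04 m / 1.1 m/s = 2.273e+04 s = 0.263 d.
C = 1.948·exp(−0.47·0.263) = 1.948·0.8837 = 1.721 mg/L.

1.72 mg/L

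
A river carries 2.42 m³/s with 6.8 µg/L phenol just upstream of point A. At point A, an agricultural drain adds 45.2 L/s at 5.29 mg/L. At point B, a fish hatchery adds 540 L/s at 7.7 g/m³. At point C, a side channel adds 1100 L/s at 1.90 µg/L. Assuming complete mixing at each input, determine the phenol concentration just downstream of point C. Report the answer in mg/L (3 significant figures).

6.8 µg/L = 0.0068 mg/L.
45.2 L/s = 0.0452 m³/s.
After input A: C = (2.42·0.0068 + 0.0452·5.29) / 2.465 = 0.1037 mg/L.
540 L/s = 0.54 m³/s.
After input B: C = (2.465·0.1037 + 0.54·7.7) / 3.005 = 1.469 mg/L.
1100 L/s = 1.1 m³/s.
1.90 µg/L = 0.0019 mg/L.
After input C: C = (3.005·1.469 + 1.1·0.0019) / 4.105 = 1.076 mg/L.

1.08 mg/L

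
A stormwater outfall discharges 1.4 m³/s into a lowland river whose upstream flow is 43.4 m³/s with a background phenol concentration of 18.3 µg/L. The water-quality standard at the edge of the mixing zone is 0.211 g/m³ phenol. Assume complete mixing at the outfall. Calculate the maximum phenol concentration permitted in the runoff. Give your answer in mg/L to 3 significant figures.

18.3 µg/L = 0.0183 mg/L.
Mass balance: 0.211·44.8 = 1.4·Cₑ + 43.4·0.0183.
Cₑ = (9.453 − 0.7942) / 1.4 = 6.185 mg/L.

6.18 mg/L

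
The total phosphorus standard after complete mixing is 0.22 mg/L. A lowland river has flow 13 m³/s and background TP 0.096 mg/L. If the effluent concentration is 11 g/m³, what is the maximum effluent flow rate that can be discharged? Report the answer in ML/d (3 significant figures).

Mass balance at complete mixing: C_std·(Q_w + Q_r) = Q_w·C_e + Q_r·C_b.
Rearranging, Q_w = Q_r·(C_std − C_b)/(C_e − C_std) = 13·(0.22 − 0.096) / (11 − 0.22) = 0.1495 m³/s.
= 12.92 ML/d.

12.9 ML/d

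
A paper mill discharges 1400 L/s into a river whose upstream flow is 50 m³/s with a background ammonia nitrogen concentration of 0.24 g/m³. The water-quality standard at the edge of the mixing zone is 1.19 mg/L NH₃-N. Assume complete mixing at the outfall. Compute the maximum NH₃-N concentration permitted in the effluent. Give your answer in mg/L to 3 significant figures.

35.1 mg/L

1400 L/s = 1.4 m³/s.
Mass balance: 1.19·51.4 = 1.4·Cₑ + 50·0.24.
Cₑ = (61.17 − 12) / 1.4 = 35.12 mg/L.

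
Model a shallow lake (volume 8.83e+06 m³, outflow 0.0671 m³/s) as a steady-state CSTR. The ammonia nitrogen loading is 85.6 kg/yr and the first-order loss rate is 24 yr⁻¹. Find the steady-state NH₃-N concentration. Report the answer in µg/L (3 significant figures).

Outflow Q = 0.0671 m³/s × 3.156e+07 s/yr = 2.118e+06 m³/yr.
Steady-state CSTR mass balance: W = Q·C + k·V·C, so C = W/(Q + kV).
Q + kV = 2.118e+06 + 24·8.83e+06 = 2.14e+08 m³/yr.
C = 85.6/2.14e+08 = 3.999e-07 kg/m³ = 0.0003999 mg/L = 0.3999 µg/L.

0.400 µg/L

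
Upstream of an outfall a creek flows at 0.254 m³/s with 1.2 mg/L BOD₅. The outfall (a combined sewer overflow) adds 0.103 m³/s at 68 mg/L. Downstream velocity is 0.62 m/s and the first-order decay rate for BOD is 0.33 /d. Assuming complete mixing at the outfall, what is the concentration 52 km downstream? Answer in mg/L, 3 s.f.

14.9 mg/L

After complete mixing, C₀ = (0.103·68 + 0.254·1.2) / 0.357 = 20.47 mg/L.
Travel time t = 5.2e+04 m / 0.62 m/s = 8.387e+04 s = 0.9707 d.
C = 20.47·exp(−0.33·0.9707) = 20.47·0.7259 = 14.86 mg/L.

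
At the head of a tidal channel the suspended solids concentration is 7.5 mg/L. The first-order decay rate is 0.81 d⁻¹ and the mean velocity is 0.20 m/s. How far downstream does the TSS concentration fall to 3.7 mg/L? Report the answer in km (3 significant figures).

From C = C₀·e^(−kt), t = ln(C₀/C)/k = ln(7.5/3.7)/0.81 = 0.7066/0.81 = 0.8723 d.
Distance = v·t = 0.20 m/s × 7.537e+04 s = 1.507e+04 m = 15.07 km.

15.1 km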